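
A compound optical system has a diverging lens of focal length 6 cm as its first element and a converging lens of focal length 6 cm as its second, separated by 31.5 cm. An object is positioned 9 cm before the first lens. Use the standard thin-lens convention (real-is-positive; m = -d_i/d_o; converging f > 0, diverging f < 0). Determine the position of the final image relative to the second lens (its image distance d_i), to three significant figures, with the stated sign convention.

Lens 1: 1/d_i1 = 1/f_1 - 1/d_o1 = 1/(-6) - 1/9 = -0.27778 cm^-1, so d_i1 = -3.600 cm.
With d_i1 < 0 the first image is virtual and lies on the object side; the object distance for lens 2 is d_o2 = 31.5 - (-3.600) = 35.100 cm.
Lens 2: 1/d_i2 = 1/f_2 - 1/d_o2 = 1/6 - 1/(35.100) = 0.13818 cm^-1, so d_i2 = 7.237 cm.

7.24 cm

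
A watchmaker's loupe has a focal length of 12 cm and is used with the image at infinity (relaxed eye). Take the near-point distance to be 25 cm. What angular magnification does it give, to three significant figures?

M = D/f = 25/12 = 2.083.

2.08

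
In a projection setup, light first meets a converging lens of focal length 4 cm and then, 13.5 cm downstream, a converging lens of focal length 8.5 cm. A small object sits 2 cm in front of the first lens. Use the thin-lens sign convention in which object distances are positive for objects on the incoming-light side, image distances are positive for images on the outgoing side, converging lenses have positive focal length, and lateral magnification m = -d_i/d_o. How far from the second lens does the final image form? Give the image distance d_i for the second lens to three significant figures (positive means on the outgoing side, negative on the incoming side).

First lens: d_i1 = 1/(1/4 - 1/2) = -4.000 cm.
The intermediate image is virtual, 4.000 cm to the left of lens 1, so d_o2 = L - d_i1 = 13.5 - (-4.000) = 17.500 cm.
Second lens: d_i2 = 1/(1/8.5 - 1/(17.500)) = 16.528 cm.

16.5 cm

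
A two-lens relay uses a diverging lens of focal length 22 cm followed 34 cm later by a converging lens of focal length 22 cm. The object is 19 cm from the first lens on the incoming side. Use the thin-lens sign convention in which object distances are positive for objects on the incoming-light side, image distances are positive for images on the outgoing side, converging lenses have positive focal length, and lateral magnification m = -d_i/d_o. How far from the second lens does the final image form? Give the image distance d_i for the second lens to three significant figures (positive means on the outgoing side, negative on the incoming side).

43.8 cm

Lens 1: 1/d_i1 = 1/f_1 - 1/d_o1 = 1/(-22) - 1/19 = -0.09809 cm^-1, so d_i1 = -10.195 cm.
The intermediate image is virtual, 10.195 cm to the left of lens 1, so d_o2 = L - d_i1 = 34 - (-10.195) = 44.195 cm.
Lens 2: 1/d_i2 = 1/f_2 - 1/d_o2 = 1/22 - 1/(44.195) = 0.02283 cm^-1, so d_i2 = 43.807 cm.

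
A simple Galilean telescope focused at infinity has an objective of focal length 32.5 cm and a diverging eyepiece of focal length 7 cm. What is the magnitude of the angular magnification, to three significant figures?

4.64

|M| = f_obj/|f_eye| = 32.5/7 = 4.643.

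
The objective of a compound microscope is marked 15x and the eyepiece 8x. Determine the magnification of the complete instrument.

120

The overall magnification of a compound microscope is the product of the objective and eyepiece magnifications:
M = M_obj x M_eye = 15 x 8 = 120.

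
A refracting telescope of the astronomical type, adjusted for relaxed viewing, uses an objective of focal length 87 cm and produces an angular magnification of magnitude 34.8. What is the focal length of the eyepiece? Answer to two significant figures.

|M| = f_obj/f_eye, so f_eye = f_obj/|M| = 87/34.8 = 2.500 cm.

2.5 cm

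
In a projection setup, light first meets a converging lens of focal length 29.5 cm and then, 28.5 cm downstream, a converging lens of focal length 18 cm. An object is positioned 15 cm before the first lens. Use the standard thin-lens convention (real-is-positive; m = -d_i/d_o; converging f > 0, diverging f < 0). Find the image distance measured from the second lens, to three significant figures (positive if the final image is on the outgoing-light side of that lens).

25.9 cm

First lens: d_i1 = 1/(1/29.5 - 1/15) = -30.517 cm.
The intermediate image is virtual, 30.517 cm to the left of lens 1, so d_o2 = L - d_i1 = 28.5 - (-30.517) = 59.017 cm.
Second lens: d_i2 = 1/(1/18 - 1/(59.017)) = 25.899 cm.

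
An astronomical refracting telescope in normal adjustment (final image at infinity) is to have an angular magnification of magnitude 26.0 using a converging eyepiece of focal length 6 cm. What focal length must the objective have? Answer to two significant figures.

160 cm

|M| = f_obj/|f_eye|, so f_obj = |M| x |f_eye| = 26.0 x 6 = 156.000 cm.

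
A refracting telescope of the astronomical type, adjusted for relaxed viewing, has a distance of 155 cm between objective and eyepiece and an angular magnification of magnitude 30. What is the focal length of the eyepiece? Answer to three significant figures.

In normal adjustment the tube length equals f_obj + f_eye and |M| = f_obj/f_eye.
So f_obj = 30 f_eye and 30 f_eye + f_eye = 155 cm, giving f_eye = 155/31 = 5.000 cm and f_obj = 150.000 cm.

5.00 cm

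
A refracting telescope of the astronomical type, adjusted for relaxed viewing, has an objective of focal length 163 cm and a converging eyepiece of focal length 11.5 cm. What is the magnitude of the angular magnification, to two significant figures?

14

|M| = f_obj/|f_eye| = 163/11.5 = 14.174.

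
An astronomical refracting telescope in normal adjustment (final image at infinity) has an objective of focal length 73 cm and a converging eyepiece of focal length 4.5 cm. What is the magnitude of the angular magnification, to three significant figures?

16.2

|M| = f_obj/|f_eye| = 73/4.5 = 16.222.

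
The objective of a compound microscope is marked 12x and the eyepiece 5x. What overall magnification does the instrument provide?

60

The overall magnification of a compound microscope is the product of the objective and eyepiece magnifications:
M = M_obj x M_eye = 12 x 5 = 60.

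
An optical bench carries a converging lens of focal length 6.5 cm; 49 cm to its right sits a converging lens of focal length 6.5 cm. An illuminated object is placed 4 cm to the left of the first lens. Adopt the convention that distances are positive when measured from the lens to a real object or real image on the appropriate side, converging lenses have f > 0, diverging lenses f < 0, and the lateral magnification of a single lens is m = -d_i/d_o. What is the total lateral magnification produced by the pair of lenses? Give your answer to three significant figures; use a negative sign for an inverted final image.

Applying the thin-lens equation to the first lens, 1/6.5 = 1/4 + 1/d_i1, which gives d_i1 = -10.400 cm.
Its lateral magnification is m_1 = -d_i1/d_o1 = -(-10.400)/4 = 2.6000.
With d_i1 < 0 the first image is virtual and lies on the object side; the object distance for lens 2 is d_o2 = 49 - (-10.400) = 59.400 cm.
Applying the thin-lens equation again with f_2 = 6.5 cm and d_o2 = 59.400 cm gives d_i2 = 7.299 cm.
m_2 = -(7.299)/(59.400) = -0.1229.
Total m = m_1 x m_2 = (2.6000)(-0.1229) = -0.3195.

-0.319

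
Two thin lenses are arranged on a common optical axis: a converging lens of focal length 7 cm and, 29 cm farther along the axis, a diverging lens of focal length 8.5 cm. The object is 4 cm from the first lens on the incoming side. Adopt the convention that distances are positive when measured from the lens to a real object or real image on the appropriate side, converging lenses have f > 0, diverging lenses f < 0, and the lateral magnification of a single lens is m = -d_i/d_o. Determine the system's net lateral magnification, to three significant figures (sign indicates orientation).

Lens 1: 1/d_i1 = 1/f_1 - 1/d_o1 = 1/7 - 1/4 = -0.10714 cm^-1, so d_i1 = -9.333 cm.
m_1 = -(-9.333)/4 = 2.3333.
With d_i1 < 0 the first image is virtual and lies on the object side; the object distance for lens 2 is d_o2 = 29 - (-9.333) = 38.333 cm.
Lens 2: 1/d_i2 = 1/f_2 - 1/d_o2 = 1/(-8.5) - 1/(38.333) = -0.14373 cm^-1, so d_i2 = -6.957 cm.
m_2 = -(-6.957)/(38.333) = 0.1815.
Total m = m_1 x m_2 = (2.3333)(0.1815) = 0.4235.

0.423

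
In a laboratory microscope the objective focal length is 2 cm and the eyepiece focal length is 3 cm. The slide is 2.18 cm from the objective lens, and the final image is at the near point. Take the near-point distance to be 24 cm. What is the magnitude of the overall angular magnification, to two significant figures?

100

Objective: 1/d_i = 1/f_obj - 1/d_o = 1/2 - 1/2.18 = 0.04128 cm^-1, so d_i = 24.222 cm.
m_obj = -d_i/d_o = -24.222/2.18 = -11.111.
Eyepiece angular magnification (image at near point): M_eye = 1 + D/f_e = 1 + 24/3 = 9.000.
Overall M = m_obj x M_eye = (-11.111)(9.000) = -100.00.
|M| = 100.00.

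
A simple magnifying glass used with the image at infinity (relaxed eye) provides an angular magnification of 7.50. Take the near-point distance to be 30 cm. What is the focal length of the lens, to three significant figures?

For the image at infinity, M = D/f.
f = D/M = 30/7.5 = 4.000 cm.

4.00 cm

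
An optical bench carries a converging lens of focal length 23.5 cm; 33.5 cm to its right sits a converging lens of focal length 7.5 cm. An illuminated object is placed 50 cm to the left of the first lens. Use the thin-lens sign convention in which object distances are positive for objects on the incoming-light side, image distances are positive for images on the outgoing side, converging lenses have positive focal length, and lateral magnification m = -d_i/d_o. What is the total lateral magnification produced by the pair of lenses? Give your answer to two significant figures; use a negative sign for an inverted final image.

Lens 1: 1/d_i1 = 1/f_1 - 1/d_o1 = 1/23.5 - 1/50 = 0.02255 cm^-1, so d_i1 = 44.340 cm.
m_1 = -(44.340)/50 = -0.8868.
Since 44.340 cm > 33.5 cm, the first image lies past the second lens and serves as a virtual object: d_o2 = L - d_i1 = -10.840 cm.
Lens 2: 1/d_i2 = 1/f_2 - 1/d_o2 = 1/7.5 - 1/(-10.840) = 0.22559 cm^-1, so d_i2 = 4.433 cm.
m_2 = -(4.433)/(-10.840) = 0.4090.
Total m = m_1 x m_2 = (-0.8868)(0.4090) = -0.3627.

-0.36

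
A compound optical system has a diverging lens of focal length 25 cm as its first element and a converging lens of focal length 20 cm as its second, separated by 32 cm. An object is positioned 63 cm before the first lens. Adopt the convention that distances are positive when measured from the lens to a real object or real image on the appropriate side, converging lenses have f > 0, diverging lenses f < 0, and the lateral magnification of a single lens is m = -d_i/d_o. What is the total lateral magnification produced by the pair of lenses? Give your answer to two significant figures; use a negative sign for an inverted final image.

-0.19

Lens 1: 1/d_i1 = 1/f_1 - 1/d_o1 = 1/(-25) - 1/63 = -0.05587 cm^-1, so d_i1 = -17.898 cm.
m_1 = -(-17.898)/63 = 0.2841.
The intermediate image is virtual, 17.898 cm to the left of lens 1, so d_o2 = L - d_i1 = 32 - (-17.898) = 49.898 cm.
Lens 2: 1/d_i2 = 1/f_2 - 1/d_o2 = 1/20 - 1/(49.898) = 0.02996 cm^-1, so d_i2 = 33.379 cm.
m_2 = -(33.379)/(49.898) = -0.6689.
Overall magnification: m = m_1 m_2 = -0.1900.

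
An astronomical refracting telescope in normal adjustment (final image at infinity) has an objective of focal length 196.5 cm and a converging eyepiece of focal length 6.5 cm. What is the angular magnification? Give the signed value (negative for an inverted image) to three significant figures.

M = -f_obj/f_eye = -196.5/(6.5) = -30.231.

-30.2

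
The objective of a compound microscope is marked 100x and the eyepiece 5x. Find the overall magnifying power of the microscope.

500

The overall magnification of a compound microscope is the product of the objective and eyepiece magnifications:
M = M_obj x M_eye = 100 x 5 = 500.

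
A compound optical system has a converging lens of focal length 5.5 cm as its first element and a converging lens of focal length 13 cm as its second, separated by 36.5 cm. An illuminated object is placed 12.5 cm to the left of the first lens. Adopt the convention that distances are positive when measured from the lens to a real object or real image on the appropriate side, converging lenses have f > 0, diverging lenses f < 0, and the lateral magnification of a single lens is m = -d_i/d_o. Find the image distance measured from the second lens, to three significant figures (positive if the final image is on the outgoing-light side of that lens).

25.4 cm

Lens 1: 1/d_i1 = 1/f_1 - 1/d_o1 = 1/5.5 - 1/12.5 = 0.10182 cm^-1, so d_i1 = 9.821 cm.
The intermediate image is 9.821 cm to the right of lens 1, so d_o2 = L - d_i1 = 36.5 - 9.821 = 26.679 cm.
Lens 2: 1/d_i2 = 1/f_2 - 1/d_o2 = 1/13 - 1/(26.679) = 0.03944 cm^-1, so d_i2 = 25.355 cm.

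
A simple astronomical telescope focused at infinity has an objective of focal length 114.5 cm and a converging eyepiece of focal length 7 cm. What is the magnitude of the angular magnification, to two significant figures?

16

|M| = f_obj/|f_eye| = 114.5/7 = 16.357.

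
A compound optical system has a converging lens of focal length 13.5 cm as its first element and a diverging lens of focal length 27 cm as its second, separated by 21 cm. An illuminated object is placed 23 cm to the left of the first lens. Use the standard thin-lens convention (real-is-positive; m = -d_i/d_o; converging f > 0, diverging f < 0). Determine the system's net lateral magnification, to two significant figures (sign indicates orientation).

-2.5

Applying the thin-lens equation to the first lens, 1/13.5 = 1/23 + 1/d_i1, which gives d_i1 = 32.684 cm.
Its lateral magnification is m_1 = -d_i1/d_o1 = -(32.684)/23 = -1.4211.
Since 32.684 cm > 21 cm, the first image lies past the second lens and serves as a virtual object: d_o2 = L - d_i1 = -11.684 cm.
Applying the thin-lens equation again with f_2 = -27 cm and d_o2 = -11.684 cm gives d_i2 = 20.598 cm.
m_2 = -(20.598)/(-11.684) = 1.7629.
Overall magnification: m = m_1 m_2 = -2.5052.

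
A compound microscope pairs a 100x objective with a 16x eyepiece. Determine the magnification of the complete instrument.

1600

The overall magnification of a compound microscope is the product of the objective and eyepiece magnifications:
M = M_obj x M_eye = 100 x 16 = 1600.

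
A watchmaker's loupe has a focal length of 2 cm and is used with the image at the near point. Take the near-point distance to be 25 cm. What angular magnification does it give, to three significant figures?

M = 1 + D/f = 1 + 25/2 = 13.500.

13.5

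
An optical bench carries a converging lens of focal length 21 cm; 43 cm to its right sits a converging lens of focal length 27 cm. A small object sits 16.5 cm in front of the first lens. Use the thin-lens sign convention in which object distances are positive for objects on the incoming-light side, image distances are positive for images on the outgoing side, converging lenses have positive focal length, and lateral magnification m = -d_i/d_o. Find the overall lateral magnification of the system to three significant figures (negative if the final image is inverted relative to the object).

-1.35

First lens: d_i1 = 1/(1/21 - 1/16.5) = -77.000 cm.
m_1 = -(-77.000)/16.5 = 4.6667.
With d_i1 < 0 the first image is virtual and lies on the object side; the object distance for lens 2 is d_o2 = 43 - (-77.000) = 120.000 cm.
Second lens: d_i2 = 1/(1/27 - 1/(120.000)) = 34.839 cm.
m_2 = -(34.839)/(120.000) = -0.2903.
Overall magnification: m = m_1 m_2 = -1.3548.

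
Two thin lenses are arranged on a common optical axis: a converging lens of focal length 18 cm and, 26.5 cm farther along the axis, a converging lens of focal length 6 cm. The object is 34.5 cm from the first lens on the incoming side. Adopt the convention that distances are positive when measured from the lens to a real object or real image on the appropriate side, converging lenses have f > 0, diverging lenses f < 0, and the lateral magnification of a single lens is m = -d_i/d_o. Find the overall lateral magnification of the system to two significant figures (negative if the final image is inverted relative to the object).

-0.38

Applying the thin-lens equation to the first lens, 1/18 = 1/34.5 + 1/d_i1, which gives d_i1 = 37.636 cm.
Its lateral magnification is m_1 = -d_i1/d_o1 = -(37.636)/34.5 = -1.0909.
Since 37.636 cm > 26.5 cm, the first image lies past the second lens and serves as a virtual object: d_o2 = L - d_i1 = -11.136 cm.
Applying the thin-lens equation again with f_2 = 6 cm and d_o2 = -11.136 cm gives d_i2 = 3.899 cm.
m_2 = -(3.899)/(-11.136) = 0.3501.
Total m = m_1 x m_2 = (-1.0909)(0.3501) = -0.3820.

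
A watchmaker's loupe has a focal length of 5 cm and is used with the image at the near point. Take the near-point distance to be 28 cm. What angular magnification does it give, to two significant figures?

6.6

M = 1 + D/f = 1 + 28/5 = 6.600.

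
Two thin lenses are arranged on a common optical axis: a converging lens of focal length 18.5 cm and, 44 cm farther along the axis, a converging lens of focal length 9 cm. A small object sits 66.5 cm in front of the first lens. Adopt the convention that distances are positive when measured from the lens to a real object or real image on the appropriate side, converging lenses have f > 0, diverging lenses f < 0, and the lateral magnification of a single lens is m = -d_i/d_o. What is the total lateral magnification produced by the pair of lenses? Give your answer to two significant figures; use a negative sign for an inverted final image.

0.37

Lens 1: 1/d_i1 = 1/f_1 - 1/d_o1 = 1/18.5 - 1/66.5 = 0.03902 cm^-1, so d_i1 = 25.630 cm.
m_1 = -(25.630)/66.5 = -0.3854.
That image sits 18.370 cm in front of the second lens, so d_o2 = 18.370 cm.
Lens 2: 1/d_i2 = 1/f_2 - 1/d_o2 = 1/9 - 1/(18.370) = 0.05667 cm^-1, so d_i2 = 17.645 cm.
m_2 = -(17.645)/(18.370) = -0.9605.
Overall magnification: m = m_1 m_2 = 0.3702.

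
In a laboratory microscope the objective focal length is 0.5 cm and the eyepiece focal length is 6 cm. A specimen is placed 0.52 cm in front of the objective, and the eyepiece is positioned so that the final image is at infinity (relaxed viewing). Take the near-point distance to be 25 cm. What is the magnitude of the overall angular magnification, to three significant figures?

104

Objective: 1/d_i = 1/f_obj - 1/d_o = 1/0.5 - 1/0.52 = 0.07692 cm^-1, so d_i = 13.000 cm.
m_obj = -d_i/d_o = -13.000/0.52 = -25.000.
Eyepiece angular magnification (image at infinity): M_eye = D/f_e = 25/6 = 4.167.
Overall M = m_obj x M_eye = (-25.000)(4.167) = -104.17.
|M| = 104.17.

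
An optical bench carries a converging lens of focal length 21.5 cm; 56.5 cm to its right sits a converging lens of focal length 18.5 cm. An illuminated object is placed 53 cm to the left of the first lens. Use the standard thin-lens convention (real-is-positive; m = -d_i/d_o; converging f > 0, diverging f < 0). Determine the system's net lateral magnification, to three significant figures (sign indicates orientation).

6.92

Applying the thin-lens equation to the first lens, 1/21.5 = 1/53 + 1/d_i1, which gives d_i1 = 36.175 cm.
Its lateral magnification is m_1 = -d_i1/d_o1 = -(36.175)/53 = -0.6825.
That image sits 20.325 cm in front of the second lens, so d_o2 = 20.325 cm.
Applying the thin-lens equation again with f_2 = 18.5 cm and d_o2 = 20.325 cm gives d_i2 = 205.993 cm.
m_2 = -(205.993)/(20.325) = -10.1348.
Overall magnification: m = m_1 m_2 = 6.9174.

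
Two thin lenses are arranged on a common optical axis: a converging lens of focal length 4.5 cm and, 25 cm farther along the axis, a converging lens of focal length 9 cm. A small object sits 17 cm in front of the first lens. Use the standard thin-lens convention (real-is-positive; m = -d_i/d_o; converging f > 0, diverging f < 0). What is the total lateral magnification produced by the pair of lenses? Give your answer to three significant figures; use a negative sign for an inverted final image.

First lens: d_i1 = 1/(1/4.5 - 1/17) = 6.120 cm.
m_1 = -(6.120)/17 = -0.3600.
That image sits 18.880 cm in front of the second lens, so d_o2 = 18.880 cm.
Second lens: d_i2 = 1/(1/9 - 1/(18.880)) = 17.198 cm.
m_2 = -(17.198)/(18.880) = -0.9109.
The system's lateral magnification is m_1 m_2 = (-0.3600)(-0.9109) = 0.3279.

0.328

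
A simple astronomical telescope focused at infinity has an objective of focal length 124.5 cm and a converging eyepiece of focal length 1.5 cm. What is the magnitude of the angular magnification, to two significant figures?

|M| = f_obj/|f_eye| = 124.5/1.5 = 83.000.

83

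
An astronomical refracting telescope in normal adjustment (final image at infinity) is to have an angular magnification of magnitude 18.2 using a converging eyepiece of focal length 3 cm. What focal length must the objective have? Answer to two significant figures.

|M| = f_obj/|f_eye|, so f_obj = |M| x |f_eye| = 18.2 x 3 = 54.600 cm.

55 cm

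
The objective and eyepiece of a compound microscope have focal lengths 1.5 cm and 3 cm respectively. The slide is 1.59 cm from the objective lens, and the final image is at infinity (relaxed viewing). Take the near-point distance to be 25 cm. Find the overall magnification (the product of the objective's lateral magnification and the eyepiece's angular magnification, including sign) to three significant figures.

-139

Objective: 1/d_i = 1/f_obj - 1/d_o = 1/1.5 - 1/1.59 = 0.03774 cm^-1, so d_i = 26.500 cm.
m_obj = -d_i/d_o = -26.500/1.59 = -16.667.
Eyepiece angular magnification (image at infinity): M_eye = D/f_e = 25/3 = 8.333.
Overall M = m_obj x M_eye = (-16.667)(8.333) = -138.89.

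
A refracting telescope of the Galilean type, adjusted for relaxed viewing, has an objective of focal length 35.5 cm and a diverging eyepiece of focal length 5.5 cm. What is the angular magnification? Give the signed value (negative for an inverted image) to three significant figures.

M = -f_obj/f_eye = -35.5/(-5.5) = 6.455.

6.45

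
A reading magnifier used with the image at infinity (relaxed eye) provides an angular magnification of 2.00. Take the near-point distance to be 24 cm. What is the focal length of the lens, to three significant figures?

For the image at infinity, M = D/f.
f = D/M = 24/2.0 = 12.000 cm.

12.0 cm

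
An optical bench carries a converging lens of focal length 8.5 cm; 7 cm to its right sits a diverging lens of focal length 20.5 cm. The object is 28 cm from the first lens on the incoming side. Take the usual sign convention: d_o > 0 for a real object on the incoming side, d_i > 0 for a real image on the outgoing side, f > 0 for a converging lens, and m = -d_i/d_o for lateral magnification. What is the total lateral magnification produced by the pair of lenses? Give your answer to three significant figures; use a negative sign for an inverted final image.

Lens 1: 1/d_i1 = 1/f_1 - 1/d_o1 = 1/8.5 - 1/28 = 0.08193 cm^-1, so d_i1 = 12.205 cm.
m_1 = -(12.205)/28 = -0.4359.
This image would form 12.205 cm past lens 1, i.e. 5.205 cm beyond lens 2, so it is a virtual object for lens 2: d_o2 = 7 - 12.205 = -5.205 cm.
Lens 2: 1/d_i2 = 1/f_2 - 1/d_o2 = 1/(-20.5) - 1/(-5.205) = 0.14334 cm^-1, so d_i2 = 6.977 cm.
m_2 = -(6.977)/(-5.205) = 1.3403.
Overall magnification: m = m_1 m_2 = -0.5842.

-0.584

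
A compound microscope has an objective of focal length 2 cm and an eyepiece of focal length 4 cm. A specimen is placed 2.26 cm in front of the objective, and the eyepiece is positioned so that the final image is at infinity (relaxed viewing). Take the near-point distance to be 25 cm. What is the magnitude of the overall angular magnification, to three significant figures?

Objective: 1/d_i = 1/f_obj - 1/d_o = 1/2 - 1/2.26 = 0.05752 cm^-1, so d_i = 17.385 cm.
m_obj = -d_i/d_o = -17.385/2.26 = -7.692.
Eyepiece angular magnification (image at infinity): M_eye = D/f_e = 25/4 = 6.250.
Overall M = m_obj x M_eye = (-7.692)(6.250) = -48.08.
|M| = 48.08.

48.1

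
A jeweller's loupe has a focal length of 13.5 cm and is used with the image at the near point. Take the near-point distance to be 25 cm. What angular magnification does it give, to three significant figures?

2.85

M = 1 + D/f = 1 + 25/13.5 = 2.852.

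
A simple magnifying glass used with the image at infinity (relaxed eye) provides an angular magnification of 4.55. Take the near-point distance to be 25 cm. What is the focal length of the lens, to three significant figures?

For the image at infinity, M = D/f.
f = D/M = 25/4.55 = 5.495 cm.

5.49 cm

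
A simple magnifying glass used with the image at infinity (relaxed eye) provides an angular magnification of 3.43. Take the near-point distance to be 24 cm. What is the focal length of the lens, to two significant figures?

7.0 cm

For the image at infinity, M = D/f.
f = D/M = 24/3.43 = 6.997 cm.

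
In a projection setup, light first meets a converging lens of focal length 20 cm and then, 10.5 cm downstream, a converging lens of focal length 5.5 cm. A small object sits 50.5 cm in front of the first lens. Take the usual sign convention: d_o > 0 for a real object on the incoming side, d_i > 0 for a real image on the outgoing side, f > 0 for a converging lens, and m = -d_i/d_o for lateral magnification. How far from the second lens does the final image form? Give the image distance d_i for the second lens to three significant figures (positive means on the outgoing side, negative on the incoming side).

First lens: d_i1 = 1/(1/20 - 1/50.5) = 33.115 cm.
Since 33.115 cm > 10.5 cm, the first image lies past the second lens and serves as a virtual object: d_o2 = L - d_i1 = -22.615 cm.
Second lens: d_i2 = 1/(1/5.5 - 1/(-22.615)) = 4.424 cm.

4.42 cm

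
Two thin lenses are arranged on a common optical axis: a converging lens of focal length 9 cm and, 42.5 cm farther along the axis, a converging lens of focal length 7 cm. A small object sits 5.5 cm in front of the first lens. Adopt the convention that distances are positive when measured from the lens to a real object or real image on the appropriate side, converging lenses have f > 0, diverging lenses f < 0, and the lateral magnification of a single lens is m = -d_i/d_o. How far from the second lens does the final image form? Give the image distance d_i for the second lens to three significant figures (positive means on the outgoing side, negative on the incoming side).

Lens 1: 1/d_i1 = 1/f_1 - 1/d_o1 = 1/9 - 1/5.5 = -0.07071 cm^-1, so d_i1 = -14.143 cm.
The intermediate image is virtual, 14.143 cm to the left of lens 1, so d_o2 = L - d_i1 = 42.5 - (-14.143) = 56.643 cm.
Lens 2: 1/d_i2 = 1/f_2 - 1/d_o2 = 1/7 - 1/(56.643) = 0.12520 cm^-1, so d_i2 = 7.987 cm.

7.99 cm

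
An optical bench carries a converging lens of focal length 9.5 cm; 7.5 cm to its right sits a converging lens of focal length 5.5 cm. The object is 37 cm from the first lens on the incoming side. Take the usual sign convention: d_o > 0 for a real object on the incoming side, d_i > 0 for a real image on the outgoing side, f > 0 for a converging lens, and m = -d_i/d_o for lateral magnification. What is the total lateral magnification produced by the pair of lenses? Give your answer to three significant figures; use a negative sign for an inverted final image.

-0.176

Lens 1: 1/d_i1 = 1/f_1 - 1/d_o1 = 1/9.5 - 1/37 = 0.07824 cm^-1, so d_i1 = 12.782 cm.
m_1 = -(12.782)/37 = -0.3455.
This image would form 12.782 cm past lens 1, i.e. 5.282 cm beyond lens 2, so it is a virtual object for lens 2: d_o2 = 7.5 - 12.782 = -5.282 cm.
Lens 2: 1/d_i2 = 1/f_2 - 1/d_o2 = 1/5.5 - 1/(-5.282) = 0.37115 cm^-1, so d_i2 = 2.694 cm.
m_2 = -(2.694)/(-5.282) = 0.5101.
Overall magnification: m = m_1 m_2 = -0.1762.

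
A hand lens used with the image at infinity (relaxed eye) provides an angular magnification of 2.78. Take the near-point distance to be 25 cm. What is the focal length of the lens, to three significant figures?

8.99 cm

For the image at infinity, M = D/f.
f = D/M = 25/2.78 = 8.993 cm.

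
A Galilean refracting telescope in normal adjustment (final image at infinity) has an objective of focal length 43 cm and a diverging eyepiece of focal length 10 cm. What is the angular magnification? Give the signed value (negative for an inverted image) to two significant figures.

M = -f_obj/f_eye = -43/(-10) = 4.300.

4.3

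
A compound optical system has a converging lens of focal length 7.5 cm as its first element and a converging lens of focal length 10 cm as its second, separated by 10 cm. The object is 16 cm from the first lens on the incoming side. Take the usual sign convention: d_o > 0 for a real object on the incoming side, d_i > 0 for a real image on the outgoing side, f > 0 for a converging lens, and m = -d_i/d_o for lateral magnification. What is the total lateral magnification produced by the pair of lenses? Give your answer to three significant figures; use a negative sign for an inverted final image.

First lens: d_i1 = 1/(1/7.5 - 1/16) = 14.118 cm.
m_1 = -(14.118)/16 = -0.8824.
Since 14.118 cm > 10 cm, the first image lies past the second lens and serves as a virtual object: d_o2 = L - d_i1 = -4.118 cm.
Second lens: d_i2 = 1/(1/10 - 1/(-4.118)) = 2.917 cm.
m_2 = -(2.917)/(-4.118) = 0.7083.
Overall magnification: m = m_1 m_2 = -0.6250.

-0.625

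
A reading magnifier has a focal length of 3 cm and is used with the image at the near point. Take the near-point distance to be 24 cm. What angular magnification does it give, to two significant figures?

9.0

M = 1 + D/f = 1 + 24/3 = 9.000.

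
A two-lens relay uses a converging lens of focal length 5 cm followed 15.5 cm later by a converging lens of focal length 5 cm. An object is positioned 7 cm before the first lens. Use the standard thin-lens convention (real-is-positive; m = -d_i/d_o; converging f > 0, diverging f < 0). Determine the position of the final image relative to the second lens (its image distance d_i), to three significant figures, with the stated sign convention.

Applying the thin-lens equation to the first lens, 1/5 = 1/7 + 1/d_i1, which gives d_i1 = 17.500 cm.
Since 17.500 cm > 15.5 cm, the first image lies past the second lens and serves as a virtual object: d_o2 = L - d_i1 = -2.000 cm.
Applying the thin-lens equation again with f_2 = 5 cm and d_o2 = -2.000 cm gives d_i2 = 1.429 cm.

1.43 cm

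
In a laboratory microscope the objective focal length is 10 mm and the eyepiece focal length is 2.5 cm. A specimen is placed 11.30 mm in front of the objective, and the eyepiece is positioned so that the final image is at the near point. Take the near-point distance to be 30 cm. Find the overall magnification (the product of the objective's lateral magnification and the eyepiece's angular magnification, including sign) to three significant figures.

Convert to cm: f_obj = 10 mm = 1 cm; d_o = 11.30 mm = 1.13 cm.
Objective: 1/d_i = 1/f_obj - 1/d_o = 1/1 - 1/1.13 = 0.11504 cm^-1, so d_i = 8.692 cm.
m_obj = -d_i/d_o = -8.692/1.13 = -7.692.
Eyepiece angular magnification (image at near point): M_eye = 1 + D/f_e = 1 + 30/2.5 = 13.000.
Overall M = m_obj x M_eye = (-7.692)(13.000) = -100.00.

-100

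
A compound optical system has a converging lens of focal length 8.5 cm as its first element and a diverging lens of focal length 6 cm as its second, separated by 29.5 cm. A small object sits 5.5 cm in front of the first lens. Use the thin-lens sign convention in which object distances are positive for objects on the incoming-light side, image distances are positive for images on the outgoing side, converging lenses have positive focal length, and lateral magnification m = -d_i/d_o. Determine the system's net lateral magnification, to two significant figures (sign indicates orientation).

First lens: d_i1 = 1/(1/8.5 - 1/5.5) = -15.583 cm.
m_1 = -(-15.583)/5.5 = 2.8333.
The intermediate image is virtual, 15.583 cm to the left of lens 1, so d_o2 = L - d_i1 = 29.5 - (-15.583) = 45.083 cm.
Second lens: d_i2 = 1/(1/(-6) - 1/(45.083)) = -5.295 cm.
m_2 = -(-5.295)/(45.083) = 0.1175.
Total m = m_1 x m_2 = (2.8333)(0.1175) = 0.3328.

0.33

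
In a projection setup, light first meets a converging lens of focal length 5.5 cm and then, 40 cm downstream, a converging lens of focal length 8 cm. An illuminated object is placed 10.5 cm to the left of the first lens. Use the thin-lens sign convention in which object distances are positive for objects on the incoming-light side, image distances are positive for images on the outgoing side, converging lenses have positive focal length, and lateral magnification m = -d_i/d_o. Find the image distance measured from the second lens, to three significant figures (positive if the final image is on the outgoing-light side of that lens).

11.1 cm

First lens: d_i1 = 1/(1/5.5 - 1/10.5) = 11.550 cm.
Object distance for lens 2: d_o2 = 40 - 11.550 = 28.450 cm.
Second lens: d_i2 = 1/(1/8 - 1/(28.450)) = 11.130 cm.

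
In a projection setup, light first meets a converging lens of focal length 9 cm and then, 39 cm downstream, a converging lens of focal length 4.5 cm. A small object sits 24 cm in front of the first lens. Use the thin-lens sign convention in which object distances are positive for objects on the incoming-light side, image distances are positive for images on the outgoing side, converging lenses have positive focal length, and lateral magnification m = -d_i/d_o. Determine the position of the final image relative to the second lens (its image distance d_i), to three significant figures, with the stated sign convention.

5.51 cm

Applying the thin-lens equation to the first lens, 1/9 = 1/24 + 1/d_i1, which gives d_i1 = 14.400 cm.
Object distance for lens 2: d_o2 = 39 - 14.400 = 24.600 cm.
Applying the thin-lens equation again with f_2 = 4.5 cm and d_o2 = 24.600 cm gives d_i2 = 5.507 cm.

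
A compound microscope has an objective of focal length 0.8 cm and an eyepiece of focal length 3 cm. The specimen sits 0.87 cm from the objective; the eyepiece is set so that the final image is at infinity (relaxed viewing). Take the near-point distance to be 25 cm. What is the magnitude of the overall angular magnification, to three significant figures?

Objective: 1/d_i = 1/f_obj - 1/d_o = 1/0.8 - 1/0.87 = 0.10057 cm^-1, so d_i = 9.943 cm.
m_obj = -d_i/d_o = -9.943/0.87 = -11.429.
Eyepiece angular magnification (image at infinity): M_eye = D/f_e = 25/3 = 8.333.
Overall M = m_obj x M_eye = (-11.429)(8.333) = -95.24.
|M| = 95.24.

95.2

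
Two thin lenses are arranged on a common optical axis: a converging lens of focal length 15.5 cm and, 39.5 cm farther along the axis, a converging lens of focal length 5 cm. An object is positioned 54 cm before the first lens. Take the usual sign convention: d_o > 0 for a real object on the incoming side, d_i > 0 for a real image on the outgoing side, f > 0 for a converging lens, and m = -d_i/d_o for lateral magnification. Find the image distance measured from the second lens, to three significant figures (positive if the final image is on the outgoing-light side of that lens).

Applying the thin-lens equation to the first lens, 1/15.5 = 1/54 + 1/d_i1, which gives d_i1 = 21.740 cm.
That image sits 17.760 cm in front of the second lens, so d_o2 = 17.760 cm.
Applying the thin-lens equation again with f_2 = 5 cm and d_o2 = 17.760 cm gives d_i2 = 6.959 cm.

6.96 cm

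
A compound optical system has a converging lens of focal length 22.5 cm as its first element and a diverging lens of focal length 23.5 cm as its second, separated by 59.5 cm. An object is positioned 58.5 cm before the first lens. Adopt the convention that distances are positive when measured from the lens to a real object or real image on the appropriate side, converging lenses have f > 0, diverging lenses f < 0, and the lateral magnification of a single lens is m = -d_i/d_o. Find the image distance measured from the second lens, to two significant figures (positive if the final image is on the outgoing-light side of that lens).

Lens 1: 1/d_i1 = 1/f_1 - 1/d_o1 = 1/22.5 - 1/58.5 = 0.02735 cm^-1, so d_i1 = 36.562 cm.
That image sits 22.938 cm in front of the second lens, so d_o2 = 22.938 cm.
Lens 2: 1/d_i2 = 1/f_2 - 1/d_o2 = 1/(-23.5) - 1/(22.938) = -0.08615 cm^-1, so d_i2 = -11.608 cm.

-12 cm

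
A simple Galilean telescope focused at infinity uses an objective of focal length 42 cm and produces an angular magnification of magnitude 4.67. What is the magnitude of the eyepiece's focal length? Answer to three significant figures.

8.99 cm

|M| = f_obj/|f_eye|, so |f_eye| = f_obj/|M| = 42/4.67 = 8.994 cm.
(The eyepiece is diverging, so its signed focal length is -8.994 cm.)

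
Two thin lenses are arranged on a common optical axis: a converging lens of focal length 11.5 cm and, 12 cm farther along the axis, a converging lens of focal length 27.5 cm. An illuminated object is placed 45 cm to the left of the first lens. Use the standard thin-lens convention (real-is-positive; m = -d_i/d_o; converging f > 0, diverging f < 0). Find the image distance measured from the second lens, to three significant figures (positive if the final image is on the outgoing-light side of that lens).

3.06 cm

First lens: d_i1 = 1/(1/11.5 - 1/45) = 15.448 cm.
Since 15.448 cm > 12 cm, the first image lies past the second lens and serves as a virtual object: d_o2 = L - d_i1 = -3.448 cm.
Second lens: d_i2 = 1/(1/27.5 - 1/(-3.448)) = 3.064 cm.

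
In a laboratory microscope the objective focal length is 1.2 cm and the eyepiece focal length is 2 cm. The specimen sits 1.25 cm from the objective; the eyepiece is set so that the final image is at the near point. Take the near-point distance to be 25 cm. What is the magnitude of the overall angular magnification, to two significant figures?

Objective: 1/d_i = 1/f_obj - 1/d_o = 1/1.2 - 1/1.25 = 0.03333 cm^-1, so d_i = 30.000 cm.
m_obj = -d_i/d_o = -30.000/1.25 = -24.000.
Eyepiece angular magnification (image at near point): M_eye = 1 + D/f_e = 1 + 25/2 = 13.500.
Overall M = m_obj x M_eye = (-24.000)(13.500) = -324.00.
|M| = 324.00.

320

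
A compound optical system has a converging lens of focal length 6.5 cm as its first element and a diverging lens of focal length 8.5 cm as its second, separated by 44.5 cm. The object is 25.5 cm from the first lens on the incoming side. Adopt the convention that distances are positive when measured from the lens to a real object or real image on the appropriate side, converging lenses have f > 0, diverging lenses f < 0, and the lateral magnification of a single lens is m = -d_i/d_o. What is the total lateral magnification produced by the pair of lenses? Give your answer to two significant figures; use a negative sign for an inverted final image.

-0.066

First lens: d_i1 = 1/(1/6.5 - 1/25.5) = 8.724 cm.
m_1 = -(8.724)/25.5 = -0.3421.
That image sits 35.776 cm in front of the second lens, so d_o2 = 35.776 cm.
Second lens: d_i2 = 1/(1/(-8.5) - 1/(35.776)) = -6.868 cm.
m_2 = -(-6.868)/(35.776) = 0.1920.
Total m = m_1 x m_2 = (-0.3421)(0.1920) = -0.0657.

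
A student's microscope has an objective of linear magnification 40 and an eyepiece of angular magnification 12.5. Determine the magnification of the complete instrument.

The overall magnification of a compound microscope is the product of the objective and eyepiece magnifications:
M = M_obj x M_eye = 40 x 12.5 = 500.

500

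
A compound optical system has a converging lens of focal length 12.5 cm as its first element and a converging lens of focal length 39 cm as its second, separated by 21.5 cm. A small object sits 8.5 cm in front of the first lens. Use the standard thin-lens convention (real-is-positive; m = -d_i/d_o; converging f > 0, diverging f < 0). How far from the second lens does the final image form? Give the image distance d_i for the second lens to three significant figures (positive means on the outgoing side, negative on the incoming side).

First lens: d_i1 = 1/(1/12.5 - 1/8.5) = -26.563 cm.
The intermediate image is virtual, 26.563 cm to the left of lens 1, so d_o2 = L - d_i1 = 21.5 - (-26.563) = 48.062 cm.
Second lens: d_i2 = 1/(1/39 - 1/(48.062)) = 206.834 cm.

207 cm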